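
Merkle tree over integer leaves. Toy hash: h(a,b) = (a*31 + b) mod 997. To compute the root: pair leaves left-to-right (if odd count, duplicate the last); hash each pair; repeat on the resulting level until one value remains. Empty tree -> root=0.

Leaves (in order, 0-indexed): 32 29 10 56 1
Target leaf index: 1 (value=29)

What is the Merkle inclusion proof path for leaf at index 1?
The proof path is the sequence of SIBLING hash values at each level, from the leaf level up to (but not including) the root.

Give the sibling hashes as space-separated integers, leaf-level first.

L0 (leaves): [32, 29, 10, 56, 1], target index=1
L1: h(32,29)=(32*31+29)%997=24 [pair 0] h(10,56)=(10*31+56)%997=366 [pair 1] h(1,1)=(1*31+1)%997=32 [pair 2] -> [24, 366, 32]
  Sibling for proof at L0: 32
L2: h(24,366)=(24*31+366)%997=113 [pair 0] h(32,32)=(32*31+32)%997=27 [pair 1] -> [113, 27]
  Sibling for proof at L1: 366
L3: h(113,27)=(113*31+27)%997=539 [pair 0] -> [539]
  Sibling for proof at L2: 27
Root: 539
Proof path (sibling hashes from leaf to root): [32, 366, 27]

Answer: 32 366 27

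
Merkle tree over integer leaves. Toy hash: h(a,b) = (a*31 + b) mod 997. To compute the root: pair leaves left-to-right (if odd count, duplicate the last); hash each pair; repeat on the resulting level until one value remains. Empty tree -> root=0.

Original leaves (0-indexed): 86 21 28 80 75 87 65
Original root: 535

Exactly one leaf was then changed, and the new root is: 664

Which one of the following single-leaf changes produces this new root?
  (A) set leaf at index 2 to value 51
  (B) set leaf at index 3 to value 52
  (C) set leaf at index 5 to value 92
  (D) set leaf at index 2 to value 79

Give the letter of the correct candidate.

Answer: B

Derivation:
Original leaves: [86, 21, 28, 80, 75, 87, 65]
Target new root: 664
Try each candidate change and compute the resulting root:
Candidate A: set leaf[2] = 51 -> leaves = [86, 21, 51, 80, 75, 87, 65]
  L0: [86, 21, 51, 80, 75, 87, 65]
  L1: h(86,21)=(86*31+21)%997=693 h(51,80)=(51*31+80)%997=664 h(75,87)=(75*31+87)%997=418 h(65,65)=(65*31+65)%997=86 -> [693, 664, 418, 86]
  L2: h(693,664)=(693*31+664)%997=213 h(418,86)=(418*31+86)%997=83 -> [213, 83]
  L3: h(213,83)=(213*31+83)%997=704 -> [704]
  root = 704 != target 664
Candidate B: set leaf[3] = 52 -> leaves = [86, 21, 28, 52, 75, 87, 65]
  L0: [86, 21, 28, 52, 75, 87, 65]
  L1: h(86,21)=(86*31+21)%997=693 h(28,52)=(28*31+52)%997=920 h(75,87)=(75*31+87)%997=418 h(65,65)=(65*31+65)%997=86 -> [693, 920, 418, 86]
  L2: h(693,920)=(693*31+920)%997=469 h(418,86)=(418*31+86)%997=83 -> [469, 83]
  L3: h(469,83)=(469*31+83)%997=664 -> [664]
  root = 664 == target 664  ** MATCH **
Candidate C: set leaf[5] = 92 -> leaves = [86, 21, 28, 80, 75, 92, 65]
  L0: [86, 21, 28, 80, 75, 92, 65]
  L1: h(86,21)=(86*31+21)%997=693 h(28,80)=(28*31+80)%997=948 h(75,92)=(75*31+92)%997=423 h(65,65)=(65*31+65)%997=86 -> [693, 948, 423, 86]
  L2: h(693,948)=(693*31+948)%997=497 h(423,86)=(423*31+86)%997=238 -> [497, 238]
  L3: h(497,238)=(497*31+238)%997=690 -> [690]
  root = 690 != target 664
Candidate D: set leaf[2] = 79 -> leaves = [86, 21, 79, 80, 75, 87, 65]
  L0: [86, 21, 79, 80, 75, 87, 65]
  L1: h(86,21)=(86*31+21)%997=693 h(79,80)=(79*31+80)%997=535 h(75,87)=(75*31+87)%997=418 h(65,65)=(65*31+65)%997=86 -> [693, 535, 418, 86]
  L2: h(693,535)=(693*31+535)%997=84 h(418,86)=(418*31+86)%997=83 -> [84, 83]
  L3: h(84,83)=(84*31+83)%997=693 -> [693]
  root = 693 != target 664
Candidate B produces the target root.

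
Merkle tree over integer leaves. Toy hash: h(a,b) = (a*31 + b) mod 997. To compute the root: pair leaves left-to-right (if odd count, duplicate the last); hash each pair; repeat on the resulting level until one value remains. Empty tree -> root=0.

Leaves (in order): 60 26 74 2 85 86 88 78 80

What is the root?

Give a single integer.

L0: [60, 26, 74, 2, 85, 86, 88, 78, 80]
L1: h(60,26)=(60*31+26)%997=889 h(74,2)=(74*31+2)%997=302 h(85,86)=(85*31+86)%997=727 h(88,78)=(88*31+78)%997=812 h(80,80)=(80*31+80)%997=566 -> [889, 302, 727, 812, 566]
L2: h(889,302)=(889*31+302)%997=942 h(727,812)=(727*31+812)%997=418 h(566,566)=(566*31+566)%997=166 -> [942, 418, 166]
L3: h(942,418)=(942*31+418)%997=707 h(166,166)=(166*31+166)%997=327 -> [707, 327]
L4: h(707,327)=(707*31+327)%997=310 -> [310]

Answer: 310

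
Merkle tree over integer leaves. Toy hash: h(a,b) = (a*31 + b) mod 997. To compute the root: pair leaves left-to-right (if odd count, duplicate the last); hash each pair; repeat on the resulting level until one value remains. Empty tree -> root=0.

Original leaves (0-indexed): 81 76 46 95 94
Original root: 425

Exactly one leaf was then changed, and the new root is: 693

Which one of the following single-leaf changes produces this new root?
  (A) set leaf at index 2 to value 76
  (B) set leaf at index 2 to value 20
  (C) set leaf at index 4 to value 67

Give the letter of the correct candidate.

Answer: C

Derivation:
Original leaves: [81, 76, 46, 95, 94]
Target new root: 693
Try each candidate change and compute the resulting root:
Candidate A: set leaf[2] = 76 -> leaves = [81, 76, 76, 95, 94]
  L0: [81, 76, 76, 95, 94]
  L1: h(81,76)=(81*31+76)%997=593 h(76,95)=(76*31+95)%997=457 h(94,94)=(94*31+94)%997=17 -> [593, 457, 17]
  L2: h(593,457)=(593*31+457)%997=894 h(17,17)=(17*31+17)%997=544 -> [894, 544]
  L3: h(894,544)=(894*31+544)%997=342 -> [342]
  root = 342 != target 693
Candidate B: set leaf[2] = 20 -> leaves = [81, 76, 20, 95, 94]
  L0: [81, 76, 20, 95, 94]
  L1: h(81,76)=(81*31+76)%997=593 h(20,95)=(20*31+95)%997=715 h(94,94)=(94*31+94)%997=17 -> [593, 715, 17]
  L2: h(593,715)=(593*31+715)%997=155 h(17,17)=(17*31+17)%997=544 -> [155, 544]
  L3: h(155,544)=(155*31+544)%997=364 -> [364]
  root = 364 != target 693
Candidate C: set leaf[4] = 67 -> leaves = [81, 76, 46, 95, 67]
  L0: [81, 76, 46, 95, 67]
  L1: h(81,76)=(81*31+76)%997=593 h(46,95)=(46*31+95)%997=524 h(67,67)=(67*31+67)%997=150 -> [593, 524, 150]
  L2: h(593,524)=(593*31+524)%997=961 h(150,150)=(150*31+150)%997=812 -> [961, 812]
  L3: h(961,812)=(961*31+812)%997=693 -> [693]
  root = 693 == target 693  ** MATCH **
Candidate C produces the target root.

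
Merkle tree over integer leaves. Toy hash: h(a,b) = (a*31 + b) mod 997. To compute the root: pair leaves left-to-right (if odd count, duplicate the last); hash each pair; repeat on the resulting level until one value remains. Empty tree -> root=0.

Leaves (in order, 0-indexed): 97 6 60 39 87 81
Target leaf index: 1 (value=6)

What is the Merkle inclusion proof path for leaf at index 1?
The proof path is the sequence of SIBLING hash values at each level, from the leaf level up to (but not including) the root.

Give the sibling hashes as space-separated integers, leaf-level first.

Answer: 97 902 163

Derivation:
L0 (leaves): [97, 6, 60, 39, 87, 81], target index=1
L1: h(97,6)=(97*31+6)%997=22 [pair 0] h(60,39)=(60*31+39)%997=902 [pair 1] h(87,81)=(87*31+81)%997=784 [pair 2] -> [22, 902, 784]
  Sibling for proof at L0: 97
L2: h(22,902)=(22*31+902)%997=587 [pair 0] h(784,784)=(784*31+784)%997=163 [pair 1] -> [587, 163]
  Sibling for proof at L1: 902
L3: h(587,163)=(587*31+163)%997=414 [pair 0] -> [414]
  Sibling for proof at L2: 163
Root: 414
Proof path (sibling hashes from leaf to root): [97, 902, 163]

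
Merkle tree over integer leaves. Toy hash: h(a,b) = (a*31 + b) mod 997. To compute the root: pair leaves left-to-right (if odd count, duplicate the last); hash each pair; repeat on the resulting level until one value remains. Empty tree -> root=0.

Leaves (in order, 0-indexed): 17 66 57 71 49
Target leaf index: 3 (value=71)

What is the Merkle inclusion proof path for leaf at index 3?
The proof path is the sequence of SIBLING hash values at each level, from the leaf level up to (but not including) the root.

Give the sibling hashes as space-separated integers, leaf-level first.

L0 (leaves): [17, 66, 57, 71, 49], target index=3
L1: h(17,66)=(17*31+66)%997=593 [pair 0] h(57,71)=(57*31+71)%997=841 [pair 1] h(49,49)=(49*31+49)%997=571 [pair 2] -> [593, 841, 571]
  Sibling for proof at L0: 57
L2: h(593,841)=(593*31+841)%997=281 [pair 0] h(571,571)=(571*31+571)%997=326 [pair 1] -> [281, 326]
  Sibling for proof at L1: 593
L3: h(281,326)=(281*31+326)%997=64 [pair 0] -> [64]
  Sibling for proof at L2: 326
Root: 64
Proof path (sibling hashes from leaf to root): [57, 593, 326]

Answer: 57 593 326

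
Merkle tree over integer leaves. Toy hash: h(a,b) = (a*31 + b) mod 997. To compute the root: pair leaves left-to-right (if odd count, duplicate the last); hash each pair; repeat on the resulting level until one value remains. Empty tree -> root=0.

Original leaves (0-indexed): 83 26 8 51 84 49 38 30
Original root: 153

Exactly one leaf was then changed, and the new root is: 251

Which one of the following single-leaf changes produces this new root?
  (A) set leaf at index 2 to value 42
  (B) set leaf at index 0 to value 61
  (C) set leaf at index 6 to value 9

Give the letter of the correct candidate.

Original leaves: [83, 26, 8, 51, 84, 49, 38, 30]
Target new root: 251
Try each candidate change and compute the resulting root:
Candidate A: set leaf[2] = 42 -> leaves = [83, 26, 42, 51, 84, 49, 38, 30]
  L0: [83, 26, 42, 51, 84, 49, 38, 30]
  L1: h(83,26)=(83*31+26)%997=605 h(42,51)=(42*31+51)%997=356 h(84,49)=(84*31+49)%997=659 h(38,30)=(38*31+30)%997=211 -> [605, 356, 659, 211]
  L2: h(605,356)=(605*31+356)%997=168 h(659,211)=(659*31+211)%997=700 -> [168, 700]
  L3: h(168,700)=(168*31+700)%997=923 -> [923]
  root = 923 != target 251
Candidate B: set leaf[0] = 61 -> leaves = [61, 26, 8, 51, 84, 49, 38, 30]
  L0: [61, 26, 8, 51, 84, 49, 38, 30]
  L1: h(61,26)=(61*31+26)%997=920 h(8,51)=(8*31+51)%997=299 h(84,49)=(84*31+49)%997=659 h(38,30)=(38*31+30)%997=211 -> [920, 299, 659, 211]
  L2: h(920,299)=(920*31+299)%997=903 h(659,211)=(659*31+211)%997=700 -> [903, 700]
  L3: h(903,700)=(903*31+700)%997=777 -> [777]
  root = 777 != target 251
Candidate C: set leaf[6] = 9 -> leaves = [83, 26, 8, 51, 84, 49, 9, 30]
  L0: [83, 26, 8, 51, 84, 49, 9, 30]
  L1: h(83,26)=(83*31+26)%997=605 h(8,51)=(8*31+51)%997=299 h(84,49)=(84*31+49)%997=659 h(9,30)=(9*31+30)%997=309 -> [605, 299, 659, 309]
  L2: h(605,299)=(605*31+299)%997=111 h(659,309)=(659*31+309)%997=798 -> [111, 798]
  L3: h(111,798)=(111*31+798)%997=251 -> [251]
  root = 251 == target 251  ** MATCH **
Candidate C produces the target root.

Answer: C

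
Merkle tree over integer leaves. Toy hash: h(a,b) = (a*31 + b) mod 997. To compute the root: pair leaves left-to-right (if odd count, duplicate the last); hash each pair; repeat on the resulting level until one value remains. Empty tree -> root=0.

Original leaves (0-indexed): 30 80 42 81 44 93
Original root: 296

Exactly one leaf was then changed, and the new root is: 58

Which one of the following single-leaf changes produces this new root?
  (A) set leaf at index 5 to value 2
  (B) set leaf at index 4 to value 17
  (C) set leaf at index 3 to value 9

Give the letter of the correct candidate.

Original leaves: [30, 80, 42, 81, 44, 93]
Target new root: 58
Try each candidate change and compute the resulting root:
Candidate A: set leaf[5] = 2 -> leaves = [30, 80, 42, 81, 44, 2]
  L0: [30, 80, 42, 81, 44, 2]
  L1: h(30,80)=(30*31+80)%997=13 h(42,81)=(42*31+81)%997=386 h(44,2)=(44*31+2)%997=369 -> [13, 386, 369]
  L2: h(13,386)=(13*31+386)%997=789 h(369,369)=(369*31+369)%997=841 -> [789, 841]
  L3: h(789,841)=(789*31+841)%997=375 -> [375]
  root = 375 != target 58
Candidate B: set leaf[4] = 17 -> leaves = [30, 80, 42, 81, 17, 93]
  L0: [30, 80, 42, 81, 17, 93]
  L1: h(30,80)=(30*31+80)%997=13 h(42,81)=(42*31+81)%997=386 h(17,93)=(17*31+93)%997=620 -> [13, 386, 620]
  L2: h(13,386)=(13*31+386)%997=789 h(620,620)=(620*31+620)%997=897 -> [789, 897]
  L3: h(789,897)=(789*31+897)%997=431 -> [431]
  root = 431 != target 58
Candidate C: set leaf[3] = 9 -> leaves = [30, 80, 42, 9, 44, 93]
  L0: [30, 80, 42, 9, 44, 93]
  L1: h(30,80)=(30*31+80)%997=13 h(42,9)=(42*31+9)%997=314 h(44,93)=(44*31+93)%997=460 -> [13, 314, 460]
  L2: h(13,314)=(13*31+314)%997=717 h(460,460)=(460*31+460)%997=762 -> [717, 762]
  L3: h(717,762)=(717*31+762)%997=58 -> [58]
  root = 58 == target 58  ** MATCH **
Candidate C produces the target root.

Answer: C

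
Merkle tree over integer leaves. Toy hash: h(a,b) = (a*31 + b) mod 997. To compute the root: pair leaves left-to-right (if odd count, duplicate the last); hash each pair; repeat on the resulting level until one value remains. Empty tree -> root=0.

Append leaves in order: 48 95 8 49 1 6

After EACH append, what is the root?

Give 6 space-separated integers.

After append 48 (leaves=[48]):
  L0: [48]
  root=48
After append 95 (leaves=[48, 95]):
  L0: [48, 95]
  L1: h(48,95)=(48*31+95)%997=586 -> [586]
  root=586
After append 8 (leaves=[48, 95, 8]):
  L0: [48, 95, 8]
  L1: h(48,95)=(48*31+95)%997=586 h(8,8)=(8*31+8)%997=256 -> [586, 256]
  L2: h(586,256)=(586*31+256)%997=476 -> [476]
  root=476
After append 49 (leaves=[48, 95, 8, 49]):
  L0: [48, 95, 8, 49]
  L1: h(48,95)=(48*31+95)%997=586 h(8,49)=(8*31+49)%997=297 -> [586, 297]
  L2: h(586,297)=(586*31+297)%997=517 -> [517]
  root=517
After append 1 (leaves=[48, 95, 8, 49, 1]):
  L0: [48, 95, 8, 49, 1]
  L1: h(48,95)=(48*31+95)%997=586 h(8,49)=(8*31+49)%997=297 h(1,1)=(1*31+1)%997=32 -> [586, 297, 32]
  L2: h(586,297)=(586*31+297)%997=517 h(32,32)=(32*31+32)%997=27 -> [517, 27]
  L3: h(517,27)=(517*31+27)%997=102 -> [102]
  root=102
After append 6 (leaves=[48, 95, 8, 49, 1, 6]):
  L0: [48, 95, 8, 49, 1, 6]
  L1: h(48,95)=(48*31+95)%997=586 h(8,49)=(8*31+49)%997=297 h(1,6)=(1*31+6)%997=37 -> [586, 297, 37]
  L2: h(586,297)=(586*31+297)%997=517 h(37,37)=(37*31+37)%997=187 -> [517, 187]
  L3: h(517,187)=(517*31+187)%997=262 -> [262]
  root=262

Answer: 48 586 476 517 102 262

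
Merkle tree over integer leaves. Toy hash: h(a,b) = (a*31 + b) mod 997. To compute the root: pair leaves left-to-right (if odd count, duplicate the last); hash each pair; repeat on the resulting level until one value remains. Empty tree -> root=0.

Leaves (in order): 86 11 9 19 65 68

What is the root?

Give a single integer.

L0: [86, 11, 9, 19, 65, 68]
L1: h(86,11)=(86*31+11)%997=683 h(9,19)=(9*31+19)%997=298 h(65,68)=(65*31+68)%997=89 -> [683, 298, 89]
L2: h(683,298)=(683*31+298)%997=534 h(89,89)=(89*31+89)%997=854 -> [534, 854]
L3: h(534,854)=(534*31+854)%997=459 -> [459]

Answer: 459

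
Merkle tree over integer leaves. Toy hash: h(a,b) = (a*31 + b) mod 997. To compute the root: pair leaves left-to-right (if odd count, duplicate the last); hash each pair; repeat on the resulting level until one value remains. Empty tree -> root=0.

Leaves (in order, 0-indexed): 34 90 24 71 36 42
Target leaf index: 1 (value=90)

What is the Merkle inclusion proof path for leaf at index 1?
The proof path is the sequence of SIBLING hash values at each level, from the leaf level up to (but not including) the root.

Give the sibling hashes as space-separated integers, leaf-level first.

L0 (leaves): [34, 90, 24, 71, 36, 42], target index=1
L1: h(34,90)=(34*31+90)%997=147 [pair 0] h(24,71)=(24*31+71)%997=815 [pair 1] h(36,42)=(36*31+42)%997=161 [pair 2] -> [147, 815, 161]
  Sibling for proof at L0: 34
L2: h(147,815)=(147*31+815)%997=387 [pair 0] h(161,161)=(161*31+161)%997=167 [pair 1] -> [387, 167]
  Sibling for proof at L1: 815
L3: h(387,167)=(387*31+167)%997=200 [pair 0] -> [200]
  Sibling for proof at L2: 167
Root: 200
Proof path (sibling hashes from leaf to root): [34, 815, 167]

Answer: 34 815 167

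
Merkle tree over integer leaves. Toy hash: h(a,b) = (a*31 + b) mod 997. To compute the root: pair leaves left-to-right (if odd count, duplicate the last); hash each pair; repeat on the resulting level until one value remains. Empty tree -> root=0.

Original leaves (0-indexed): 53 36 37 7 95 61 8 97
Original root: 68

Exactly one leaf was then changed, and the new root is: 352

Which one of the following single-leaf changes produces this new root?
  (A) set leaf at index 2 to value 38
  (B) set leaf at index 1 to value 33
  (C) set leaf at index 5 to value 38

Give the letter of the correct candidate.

Original leaves: [53, 36, 37, 7, 95, 61, 8, 97]
Target new root: 352
Try each candidate change and compute the resulting root:
Candidate A: set leaf[2] = 38 -> leaves = [53, 36, 38, 7, 95, 61, 8, 97]
  L0: [53, 36, 38, 7, 95, 61, 8, 97]
  L1: h(53,36)=(53*31+36)%997=682 h(38,7)=(38*31+7)%997=188 h(95,61)=(95*31+61)%997=15 h(8,97)=(8*31+97)%997=345 -> [682, 188, 15, 345]
  L2: h(682,188)=(682*31+188)%997=393 h(15,345)=(15*31+345)%997=810 -> [393, 810]
  L3: h(393,810)=(393*31+810)%997=32 -> [32]
  root = 32 != target 352
Candidate B: set leaf[1] = 33 -> leaves = [53, 33, 37, 7, 95, 61, 8, 97]
  L0: [53, 33, 37, 7, 95, 61, 8, 97]
  L1: h(53,33)=(53*31+33)%997=679 h(37,7)=(37*31+7)%997=157 h(95,61)=(95*31+61)%997=15 h(8,97)=(8*31+97)%997=345 -> [679, 157, 15, 345]
  L2: h(679,157)=(679*31+157)%997=269 h(15,345)=(15*31+345)%997=810 -> [269, 810]
  L3: h(269,810)=(269*31+810)%997=176 -> [176]
  root = 176 != target 352
Candidate C: set leaf[5] = 38 -> leaves = [53, 36, 37, 7, 95, 38, 8, 97]
  L0: [53, 36, 37, 7, 95, 38, 8, 97]
  L1: h(53,36)=(53*31+36)%997=682 h(37,7)=(37*31+7)%997=157 h(95,38)=(95*31+38)%997=989 h(8,97)=(8*31+97)%997=345 -> [682, 157, 989, 345]
  L2: h(682,157)=(682*31+157)%997=362 h(989,345)=(989*31+345)%997=97 -> [362, 97]
  L3: h(362,97)=(362*31+97)%997=352 -> [352]
  root = 352 == target 352  ** MATCH **
Candidate C produces the target root.

Answer: C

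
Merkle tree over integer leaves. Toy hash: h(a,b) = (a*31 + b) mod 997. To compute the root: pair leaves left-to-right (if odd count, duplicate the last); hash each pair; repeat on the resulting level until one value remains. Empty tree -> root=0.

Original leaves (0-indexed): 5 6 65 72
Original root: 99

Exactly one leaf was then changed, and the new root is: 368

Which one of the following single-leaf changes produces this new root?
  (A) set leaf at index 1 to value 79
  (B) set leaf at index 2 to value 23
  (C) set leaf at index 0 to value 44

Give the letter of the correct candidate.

Answer: A

Derivation:
Original leaves: [5, 6, 65, 72]
Target new root: 368
Try each candidate change and compute the resulting root:
Candidate A: set leaf[1] = 79 -> leaves = [5, 79, 65, 72]
  L0: [5, 79, 65, 72]
  L1: h(5,79)=(5*31+79)%997=234 h(65,72)=(65*31+72)%997=93 -> [234, 93]
  L2: h(234,93)=(234*31+93)%997=368 -> [368]
  root = 368 == target 368  ** MATCH **
Candidate B: set leaf[2] = 23 -> leaves = [5, 6, 23, 72]
  L0: [5, 6, 23, 72]
  L1: h(5,6)=(5*31+6)%997=161 h(23,72)=(23*31+72)%997=785 -> [161, 785]
  L2: h(161,785)=(161*31+785)%997=791 -> [791]
  root = 791 != target 368
Candidate C: set leaf[0] = 44 -> leaves = [44, 6, 65, 72]
  L0: [44, 6, 65, 72]
  L1: h(44,6)=(44*31+6)%997=373 h(65,72)=(65*31+72)%997=93 -> [373, 93]
  L2: h(373,93)=(373*31+93)%997=689 -> [689]
  root = 689 != target 368
Candidate A produces the target root.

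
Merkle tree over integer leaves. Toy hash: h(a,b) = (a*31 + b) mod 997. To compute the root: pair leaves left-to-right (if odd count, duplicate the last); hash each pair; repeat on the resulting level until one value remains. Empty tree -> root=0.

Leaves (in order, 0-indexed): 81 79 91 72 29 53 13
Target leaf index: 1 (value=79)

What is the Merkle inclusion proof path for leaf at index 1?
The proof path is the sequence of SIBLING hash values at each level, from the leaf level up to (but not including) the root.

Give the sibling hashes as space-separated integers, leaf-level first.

L0 (leaves): [81, 79, 91, 72, 29, 53, 13], target index=1
L1: h(81,79)=(81*31+79)%997=596 [pair 0] h(91,72)=(91*31+72)%997=899 [pair 1] h(29,53)=(29*31+53)%997=952 [pair 2] h(13,13)=(13*31+13)%997=416 [pair 3] -> [596, 899, 952, 416]
  Sibling for proof at L0: 81
L2: h(596,899)=(596*31+899)%997=432 [pair 0] h(952,416)=(952*31+416)%997=18 [pair 1] -> [432, 18]
  Sibling for proof at L1: 899
L3: h(432,18)=(432*31+18)%997=449 [pair 0] -> [449]
  Sibling for proof at L2: 18
Root: 449
Proof path (sibling hashes from leaf to root): [81, 899, 18]

Answer: 81 899 18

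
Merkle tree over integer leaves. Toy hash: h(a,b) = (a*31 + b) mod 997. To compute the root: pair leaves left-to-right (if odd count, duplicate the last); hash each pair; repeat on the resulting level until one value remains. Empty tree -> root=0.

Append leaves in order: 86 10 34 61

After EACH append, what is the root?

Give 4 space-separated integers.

Answer: 86 682 296 323

Derivation:
After append 86 (leaves=[86]):
  L0: [86]
  root=86
After append 10 (leaves=[86, 10]):
  L0: [86, 10]
  L1: h(86,10)=(86*31+10)%997=682 -> [682]
  root=682
After append 34 (leaves=[86, 10, 34]):
  L0: [86, 10, 34]
  L1: h(86,10)=(86*31+10)%997=682 h(34,34)=(34*31+34)%997=91 -> [682, 91]
  L2: h(682,91)=(682*31+91)%997=296 -> [296]
  root=296
After append 61 (leaves=[86, 10, 34, 61]):
  L0: [86, 10, 34, 61]
  L1: h(86,10)=(86*31+10)%997=682 h(34,61)=(34*31+61)%997=118 -> [682, 118]
  L2: h(682,118)=(682*31+118)%997=323 -> [323]
  root=323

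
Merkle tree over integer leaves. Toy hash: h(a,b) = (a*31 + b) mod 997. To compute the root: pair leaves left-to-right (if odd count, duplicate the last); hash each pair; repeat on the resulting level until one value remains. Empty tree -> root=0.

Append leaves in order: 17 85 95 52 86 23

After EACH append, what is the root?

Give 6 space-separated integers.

After append 17 (leaves=[17]):
  L0: [17]
  root=17
After append 85 (leaves=[17, 85]):
  L0: [17, 85]
  L1: h(17,85)=(17*31+85)%997=612 -> [612]
  root=612
After append 95 (leaves=[17, 85, 95]):
  L0: [17, 85, 95]
  L1: h(17,85)=(17*31+85)%997=612 h(95,95)=(95*31+95)%997=49 -> [612, 49]
  L2: h(612,49)=(612*31+49)%997=78 -> [78]
  root=78
After append 52 (leaves=[17, 85, 95, 52]):
  L0: [17, 85, 95, 52]
  L1: h(17,85)=(17*31+85)%997=612 h(95,52)=(95*31+52)%997=6 -> [612, 6]
  L2: h(612,6)=(612*31+6)%997=35 -> [35]
  root=35
After append 86 (leaves=[17, 85, 95, 52, 86]):
  L0: [17, 85, 95, 52, 86]
  L1: h(17,85)=(17*31+85)%997=612 h(95,52)=(95*31+52)%997=6 h(86,86)=(86*31+86)%997=758 -> [612, 6, 758]
  L2: h(612,6)=(612*31+6)%997=35 h(758,758)=(758*31+758)%997=328 -> [35, 328]
  L3: h(35,328)=(35*31+328)%997=416 -> [416]
  root=416
After append 23 (leaves=[17, 85, 95, 52, 86, 23]):
  L0: [17, 85, 95, 52, 86, 23]
  L1: h(17,85)=(17*31+85)%997=612 h(95,52)=(95*31+52)%997=6 h(86,23)=(86*31+23)%997=695 -> [612, 6, 695]
  L2: h(612,6)=(612*31+6)%997=35 h(695,695)=(695*31+695)%997=306 -> [35, 306]
  L3: h(35,306)=(35*31+306)%997=394 -> [394]
  root=394

Answer: 17 612 78 35 416 394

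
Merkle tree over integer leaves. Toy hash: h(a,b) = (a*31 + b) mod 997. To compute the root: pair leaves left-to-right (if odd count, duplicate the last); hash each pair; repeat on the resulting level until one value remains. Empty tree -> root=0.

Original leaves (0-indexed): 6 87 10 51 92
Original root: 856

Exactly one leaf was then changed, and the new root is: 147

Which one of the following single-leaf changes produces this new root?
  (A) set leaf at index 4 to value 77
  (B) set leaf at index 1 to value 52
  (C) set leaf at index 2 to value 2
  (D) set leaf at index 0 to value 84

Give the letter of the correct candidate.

Answer: C

Derivation:
Original leaves: [6, 87, 10, 51, 92]
Target new root: 147
Try each candidate change and compute the resulting root:
Candidate A: set leaf[4] = 77 -> leaves = [6, 87, 10, 51, 77]
  L0: [6, 87, 10, 51, 77]
  L1: h(6,87)=(6*31+87)%997=273 h(10,51)=(10*31+51)%997=361 h(77,77)=(77*31+77)%997=470 -> [273, 361, 470]
  L2: h(273,361)=(273*31+361)%997=848 h(470,470)=(470*31+470)%997=85 -> [848, 85]
  L3: h(848,85)=(848*31+85)%997=451 -> [451]
  root = 451 != target 147
Candidate B: set leaf[1] = 52 -> leaves = [6, 52, 10, 51, 92]
  L0: [6, 52, 10, 51, 92]
  L1: h(6,52)=(6*31+52)%997=238 h(10,51)=(10*31+51)%997=361 h(92,92)=(92*31+92)%997=950 -> [238, 361, 950]
  L2: h(238,361)=(238*31+361)%997=760 h(950,950)=(950*31+950)%997=490 -> [760, 490]
  L3: h(760,490)=(760*31+490)%997=122 -> [122]
  root = 122 != target 147
Candidate C: set leaf[2] = 2 -> leaves = [6, 87, 2, 51, 92]
  L0: [6, 87, 2, 51, 92]
  L1: h(6,87)=(6*31+87)%997=273 h(2,51)=(2*31+51)%997=113 h(92,92)=(92*31+92)%997=950 -> [273, 113, 950]
  L2: h(273,113)=(273*31+113)%997=600 h(950,950)=(950*31+950)%997=490 -> [600, 490]
  L3: h(600,490)=(600*31+490)%997=147 -> [147]
  root = 147 == target 147  ** MATCH **
Candidate D: set leaf[0] = 84 -> leaves = [84, 87, 10, 51, 92]
  L0: [84, 87, 10, 51, 92]
  L1: h(84,87)=(84*31+87)%997=697 h(10,51)=(10*31+51)%997=361 h(92,92)=(92*31+92)%997=950 -> [697, 361, 950]
  L2: h(697,361)=(697*31+361)%997=34 h(950,950)=(950*31+950)%997=490 -> [34, 490]
  L3: h(34,490)=(34*31+490)%997=547 -> [547]
  root = 547 != target 147
Candidate C produces the target root.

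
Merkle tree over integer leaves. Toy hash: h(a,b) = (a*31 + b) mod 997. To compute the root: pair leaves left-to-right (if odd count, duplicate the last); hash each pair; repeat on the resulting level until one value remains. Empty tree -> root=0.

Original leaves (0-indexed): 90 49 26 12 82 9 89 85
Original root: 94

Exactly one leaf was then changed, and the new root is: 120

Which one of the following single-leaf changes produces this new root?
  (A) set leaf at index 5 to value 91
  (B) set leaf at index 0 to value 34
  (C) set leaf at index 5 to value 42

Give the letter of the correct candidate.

Original leaves: [90, 49, 26, 12, 82, 9, 89, 85]
Target new root: 120
Try each candidate change and compute the resulting root:
Candidate A: set leaf[5] = 91 -> leaves = [90, 49, 26, 12, 82, 91, 89, 85]
  L0: [90, 49, 26, 12, 82, 91, 89, 85]
  L1: h(90,49)=(90*31+49)%997=845 h(26,12)=(26*31+12)%997=818 h(82,91)=(82*31+91)%997=639 h(89,85)=(89*31+85)%997=850 -> [845, 818, 639, 850]
  L2: h(845,818)=(845*31+818)%997=94 h(639,850)=(639*31+850)%997=719 -> [94, 719]
  L3: h(94,719)=(94*31+719)%997=642 -> [642]
  root = 642 != target 120
Candidate B: set leaf[0] = 34 -> leaves = [34, 49, 26, 12, 82, 9, 89, 85]
  L0: [34, 49, 26, 12, 82, 9, 89, 85]
  L1: h(34,49)=(34*31+49)%997=106 h(26,12)=(26*31+12)%997=818 h(82,9)=(82*31+9)%997=557 h(89,85)=(89*31+85)%997=850 -> [106, 818, 557, 850]
  L2: h(106,818)=(106*31+818)%997=116 h(557,850)=(557*31+850)%997=171 -> [116, 171]
  L3: h(116,171)=(116*31+171)%997=776 -> [776]
  root = 776 != target 120
Candidate C: set leaf[5] = 42 -> leaves = [90, 49, 26, 12, 82, 42, 89, 85]
  L0: [90, 49, 26, 12, 82, 42, 89, 85]
  L1: h(90,49)=(90*31+49)%997=845 h(26,12)=(26*31+12)%997=818 h(82,42)=(82*31+42)%997=590 h(89,85)=(89*31+85)%997=850 -> [845, 818, 590, 850]
  L2: h(845,818)=(845*31+818)%997=94 h(590,850)=(590*31+850)%997=197 -> [94, 197]
  L3: h(94,197)=(94*31+197)%997=120 -> [120]
  root = 120 == target 120  ** MATCH **
Candidate C produces the target root.

Answer: C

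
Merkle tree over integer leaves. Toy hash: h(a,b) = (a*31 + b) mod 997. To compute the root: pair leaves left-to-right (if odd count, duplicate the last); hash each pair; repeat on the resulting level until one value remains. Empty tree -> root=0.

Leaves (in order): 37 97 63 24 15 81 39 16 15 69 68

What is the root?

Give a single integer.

Answer: 668

Derivation:
L0: [37, 97, 63, 24, 15, 81, 39, 16, 15, 69, 68]
L1: h(37,97)=(37*31+97)%997=247 h(63,24)=(63*31+24)%997=980 h(15,81)=(15*31+81)%997=546 h(39,16)=(39*31+16)%997=228 h(15,69)=(15*31+69)%997=534 h(68,68)=(68*31+68)%997=182 -> [247, 980, 546, 228, 534, 182]
L2: h(247,980)=(247*31+980)%997=661 h(546,228)=(546*31+228)%997=205 h(534,182)=(534*31+182)%997=784 -> [661, 205, 784]
L3: h(661,205)=(661*31+205)%997=756 h(784,784)=(784*31+784)%997=163 -> [756, 163]
L4: h(756,163)=(756*31+163)%997=668 -> [668]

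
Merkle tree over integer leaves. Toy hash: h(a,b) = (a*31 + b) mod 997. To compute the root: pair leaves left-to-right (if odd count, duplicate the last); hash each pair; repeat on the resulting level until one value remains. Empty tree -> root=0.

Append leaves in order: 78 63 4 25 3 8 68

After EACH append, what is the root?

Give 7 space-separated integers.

After append 78 (leaves=[78]):
  L0: [78]
  root=78
After append 63 (leaves=[78, 63]):
  L0: [78, 63]
  L1: h(78,63)=(78*31+63)%997=487 -> [487]
  root=487
After append 4 (leaves=[78, 63, 4]):
  L0: [78, 63, 4]
  L1: h(78,63)=(78*31+63)%997=487 h(4,4)=(4*31+4)%997=128 -> [487, 128]
  L2: h(487,128)=(487*31+128)%997=270 -> [270]
  root=270
After append 25 (leaves=[78, 63, 4, 25]):
  L0: [78, 63, 4, 25]
  L1: h(78,63)=(78*31+63)%997=487 h(4,25)=(4*31+25)%997=149 -> [487, 149]
  L2: h(487,149)=(487*31+149)%997=291 -> [291]
  root=291
After append 3 (leaves=[78, 63, 4, 25, 3]):
  L0: [78, 63, 4, 25, 3]
  L1: h(78,63)=(78*31+63)%997=487 h(4,25)=(4*31+25)%997=149 h(3,3)=(3*31+3)%997=96 -> [487, 149, 96]
  L2: h(487,149)=(487*31+149)%997=291 h(96,96)=(96*31+96)%997=81 -> [291, 81]
  L3: h(291,81)=(291*31+81)%997=129 -> [129]
  root=129
After append 8 (leaves=[78, 63, 4, 25, 3, 8]):
  L0: [78, 63, 4, 25, 3, 8]
  L1: h(78,63)=(78*31+63)%997=487 h(4,25)=(4*31+25)%997=149 h(3,8)=(3*31+8)%997=101 -> [487, 149, 101]
  L2: h(487,149)=(487*31+149)%997=291 h(101,101)=(101*31+101)%997=241 -> [291, 241]
  L3: h(291,241)=(291*31+241)%997=289 -> [289]
  root=289
After append 68 (leaves=[78, 63, 4, 25, 3, 8, 68]):
  L0: [78, 63, 4, 25, 3, 8, 68]
  L1: h(78,63)=(78*31+63)%997=487 h(4,25)=(4*31+25)%997=149 h(3,8)=(3*31+8)%997=101 h(68,68)=(68*31+68)%997=182 -> [487, 149, 101, 182]
  L2: h(487,149)=(487*31+149)%997=291 h(101,182)=(101*31+182)%997=322 -> [291, 322]
  L3: h(291,322)=(291*31+322)%997=370 -> [370]
  root=370

Answer: 78 487 270 291 129 289 370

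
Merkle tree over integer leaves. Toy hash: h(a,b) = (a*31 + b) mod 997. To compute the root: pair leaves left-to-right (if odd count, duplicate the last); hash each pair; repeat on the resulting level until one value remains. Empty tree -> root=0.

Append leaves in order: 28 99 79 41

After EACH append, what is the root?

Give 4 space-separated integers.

Answer: 28 967 601 563

Derivation:
After append 28 (leaves=[28]):
  L0: [28]
  root=28
After append 99 (leaves=[28, 99]):
  L0: [28, 99]
  L1: h(28,99)=(28*31+99)%997=967 -> [967]
  root=967
After append 79 (leaves=[28, 99, 79]):
  L0: [28, 99, 79]
  L1: h(28,99)=(28*31+99)%997=967 h(79,79)=(79*31+79)%997=534 -> [967, 534]
  L2: h(967,534)=(967*31+534)%997=601 -> [601]
  root=601
After append 41 (leaves=[28, 99, 79, 41]):
  L0: [28, 99, 79, 41]
  L1: h(28,99)=(28*31+99)%997=967 h(79,41)=(79*31+41)%997=496 -> [967, 496]
  L2: h(967,496)=(967*31+496)%997=563 -> [563]
  root=563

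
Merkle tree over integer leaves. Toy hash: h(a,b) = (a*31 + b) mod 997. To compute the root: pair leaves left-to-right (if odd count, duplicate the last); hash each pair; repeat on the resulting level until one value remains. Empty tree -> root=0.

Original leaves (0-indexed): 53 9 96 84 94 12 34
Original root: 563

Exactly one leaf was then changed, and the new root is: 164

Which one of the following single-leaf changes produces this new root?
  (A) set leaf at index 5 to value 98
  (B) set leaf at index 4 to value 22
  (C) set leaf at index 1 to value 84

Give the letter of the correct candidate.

Original leaves: [53, 9, 96, 84, 94, 12, 34]
Target new root: 164
Try each candidate change and compute the resulting root:
Candidate A: set leaf[5] = 98 -> leaves = [53, 9, 96, 84, 94, 98, 34]
  L0: [53, 9, 96, 84, 94, 98, 34]
  L1: h(53,9)=(53*31+9)%997=655 h(96,84)=(96*31+84)%997=69 h(94,98)=(94*31+98)%997=21 h(34,34)=(34*31+34)%997=91 -> [655, 69, 21, 91]
  L2: h(655,69)=(655*31+69)%997=434 h(21,91)=(21*31+91)%997=742 -> [434, 742]
  L3: h(434,742)=(434*31+742)%997=238 -> [238]
  root = 238 != target 164
Candidate B: set leaf[4] = 22 -> leaves = [53, 9, 96, 84, 22, 12, 34]
  L0: [53, 9, 96, 84, 22, 12, 34]
  L1: h(53,9)=(53*31+9)%997=655 h(96,84)=(96*31+84)%997=69 h(22,12)=(22*31+12)%997=694 h(34,34)=(34*31+34)%997=91 -> [655, 69, 694, 91]
  L2: h(655,69)=(655*31+69)%997=434 h(694,91)=(694*31+91)%997=668 -> [434, 668]
  L3: h(434,668)=(434*31+668)%997=164 -> [164]
  root = 164 == target 164  ** MATCH **
Candidate C: set leaf[1] = 84 -> leaves = [53, 84, 96, 84, 94, 12, 34]
  L0: [53, 84, 96, 84, 94, 12, 34]
  L1: h(53,84)=(53*31+84)%997=730 h(96,84)=(96*31+84)%997=69 h(94,12)=(94*31+12)%997=932 h(34,34)=(34*31+34)%997=91 -> [730, 69, 932, 91]
  L2: h(730,69)=(730*31+69)%997=765 h(932,91)=(932*31+91)%997=70 -> [765, 70]
  L3: h(765,70)=(765*31+70)%997=854 -> [854]
  root = 854 != target 164
Candidate B produces the target root.

Answer: B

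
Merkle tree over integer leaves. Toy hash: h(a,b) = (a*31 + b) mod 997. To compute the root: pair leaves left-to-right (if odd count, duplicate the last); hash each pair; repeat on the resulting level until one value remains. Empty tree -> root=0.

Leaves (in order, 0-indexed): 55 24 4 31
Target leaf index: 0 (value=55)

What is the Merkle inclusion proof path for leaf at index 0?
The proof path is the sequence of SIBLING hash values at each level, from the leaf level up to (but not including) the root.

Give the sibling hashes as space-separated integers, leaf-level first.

L0 (leaves): [55, 24, 4, 31], target index=0
L1: h(55,24)=(55*31+24)%997=732 [pair 0] h(4,31)=(4*31+31)%997=155 [pair 1] -> [732, 155]
  Sibling for proof at L0: 24
L2: h(732,155)=(732*31+155)%997=913 [pair 0] -> [913]
  Sibling for proof at L1: 155
Root: 913
Proof path (sibling hashes from leaf to root): [24, 155]

Answer: 24 155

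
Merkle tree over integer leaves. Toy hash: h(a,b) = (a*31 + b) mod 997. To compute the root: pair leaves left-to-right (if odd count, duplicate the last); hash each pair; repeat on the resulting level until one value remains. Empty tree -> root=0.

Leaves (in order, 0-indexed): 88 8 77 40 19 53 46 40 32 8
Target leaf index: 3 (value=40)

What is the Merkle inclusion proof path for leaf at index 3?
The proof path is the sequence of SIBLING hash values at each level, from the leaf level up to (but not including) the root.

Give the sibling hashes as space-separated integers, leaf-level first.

Answer: 77 742 431 81

Derivation:
L0 (leaves): [88, 8, 77, 40, 19, 53, 46, 40, 32, 8], target index=3
L1: h(88,8)=(88*31+8)%997=742 [pair 0] h(77,40)=(77*31+40)%997=433 [pair 1] h(19,53)=(19*31+53)%997=642 [pair 2] h(46,40)=(46*31+40)%997=469 [pair 3] h(32,8)=(32*31+8)%997=3 [pair 4] -> [742, 433, 642, 469, 3]
  Sibling for proof at L0: 77
L2: h(742,433)=(742*31+433)%997=504 [pair 0] h(642,469)=(642*31+469)%997=431 [pair 1] h(3,3)=(3*31+3)%997=96 [pair 2] -> [504, 431, 96]
  Sibling for proof at L1: 742
L3: h(504,431)=(504*31+431)%997=103 [pair 0] h(96,96)=(96*31+96)%997=81 [pair 1] -> [103, 81]
  Sibling for proof at L2: 431
L4: h(103,81)=(103*31+81)%997=283 [pair 0] -> [283]
  Sibling for proof at L3: 81
Root: 283
Proof path (sibling hashes from leaf to root): [77, 742, 431, 81]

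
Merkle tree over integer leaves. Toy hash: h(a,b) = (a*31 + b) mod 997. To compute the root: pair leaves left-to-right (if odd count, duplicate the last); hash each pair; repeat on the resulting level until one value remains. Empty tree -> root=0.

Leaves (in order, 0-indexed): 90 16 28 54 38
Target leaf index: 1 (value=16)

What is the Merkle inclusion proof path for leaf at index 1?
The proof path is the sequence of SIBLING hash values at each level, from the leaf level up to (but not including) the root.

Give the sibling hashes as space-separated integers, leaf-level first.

Answer: 90 922 29

Derivation:
L0 (leaves): [90, 16, 28, 54, 38], target index=1
L1: h(90,16)=(90*31+16)%997=812 [pair 0] h(28,54)=(28*31+54)%997=922 [pair 1] h(38,38)=(38*31+38)%997=219 [pair 2] -> [812, 922, 219]
  Sibling for proof at L0: 90
L2: h(812,922)=(812*31+922)%997=172 [pair 0] h(219,219)=(219*31+219)%997=29 [pair 1] -> [172, 29]
  Sibling for proof at L1: 922
L3: h(172,29)=(172*31+29)%997=376 [pair 0] -> [376]
  Sibling for proof at L2: 29
Root: 376
Proof path (sibling hashes from leaf to root): [90, 922, 29]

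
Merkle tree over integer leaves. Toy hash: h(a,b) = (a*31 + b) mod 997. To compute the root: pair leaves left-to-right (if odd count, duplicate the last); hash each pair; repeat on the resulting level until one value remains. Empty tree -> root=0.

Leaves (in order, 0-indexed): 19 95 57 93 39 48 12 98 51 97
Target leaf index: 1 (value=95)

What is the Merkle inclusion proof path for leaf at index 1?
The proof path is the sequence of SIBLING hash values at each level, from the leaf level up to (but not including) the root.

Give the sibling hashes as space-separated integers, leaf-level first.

Answer: 19 863 554 441

Derivation:
L0 (leaves): [19, 95, 57, 93, 39, 48, 12, 98, 51, 97], target index=1
L1: h(19,95)=(19*31+95)%997=684 [pair 0] h(57,93)=(57*31+93)%997=863 [pair 1] h(39,48)=(39*31+48)%997=260 [pair 2] h(12,98)=(12*31+98)%997=470 [pair 3] h(51,97)=(51*31+97)%997=681 [pair 4] -> [684, 863, 260, 470, 681]
  Sibling for proof at L0: 19
L2: h(684,863)=(684*31+863)%997=133 [pair 0] h(260,470)=(260*31+470)%997=554 [pair 1] h(681,681)=(681*31+681)%997=855 [pair 2] -> [133, 554, 855]
  Sibling for proof at L1: 863
L3: h(133,554)=(133*31+554)%997=689 [pair 0] h(855,855)=(855*31+855)%997=441 [pair 1] -> [689, 441]
  Sibling for proof at L2: 554
L4: h(689,441)=(689*31+441)%997=863 [pair 0] -> [863]
  Sibling for proof at L3: 441
Root: 863
Proof path (sibling hashes from leaf to root): [19, 863, 554, 441]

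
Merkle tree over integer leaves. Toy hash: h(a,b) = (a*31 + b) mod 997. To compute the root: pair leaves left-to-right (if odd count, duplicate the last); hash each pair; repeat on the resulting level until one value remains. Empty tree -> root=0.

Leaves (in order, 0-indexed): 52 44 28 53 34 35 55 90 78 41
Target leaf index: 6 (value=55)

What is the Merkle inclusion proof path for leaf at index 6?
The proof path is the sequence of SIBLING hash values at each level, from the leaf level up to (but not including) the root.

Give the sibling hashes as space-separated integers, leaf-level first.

Answer: 90 92 413 591

Derivation:
L0 (leaves): [52, 44, 28, 53, 34, 35, 55, 90, 78, 41], target index=6
L1: h(52,44)=(52*31+44)%997=659 [pair 0] h(28,53)=(28*31+53)%997=921 [pair 1] h(34,35)=(34*31+35)%997=92 [pair 2] h(55,90)=(55*31+90)%997=798 [pair 3] h(78,41)=(78*31+41)%997=465 [pair 4] -> [659, 921, 92, 798, 465]
  Sibling for proof at L0: 90
L2: h(659,921)=(659*31+921)%997=413 [pair 0] h(92,798)=(92*31+798)%997=659 [pair 1] h(465,465)=(465*31+465)%997=922 [pair 2] -> [413, 659, 922]
  Sibling for proof at L1: 92
L3: h(413,659)=(413*31+659)%997=501 [pair 0] h(922,922)=(922*31+922)%997=591 [pair 1] -> [501, 591]
  Sibling for proof at L2: 413
L4: h(501,591)=(501*31+591)%997=170 [pair 0] -> [170]
  Sibling for proof at L3: 591
Root: 170
Proof path (sibling hashes from leaf to root): [90, 92, 413, 591]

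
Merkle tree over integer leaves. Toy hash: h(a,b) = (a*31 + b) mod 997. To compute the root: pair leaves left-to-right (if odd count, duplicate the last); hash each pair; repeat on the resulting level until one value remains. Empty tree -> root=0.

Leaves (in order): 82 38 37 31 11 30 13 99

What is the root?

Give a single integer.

Answer: 506

Derivation:
L0: [82, 38, 37, 31, 11, 30, 13, 99]
L1: h(82,38)=(82*31+38)%997=586 h(37,31)=(37*31+31)%997=181 h(11,30)=(11*31+30)%997=371 h(13,99)=(13*31+99)%997=502 -> [586, 181, 371, 502]
L2: h(586,181)=(586*31+181)%997=401 h(371,502)=(371*31+502)%997=39 -> [401, 39]
L3: h(401,39)=(401*31+39)%997=506 -> [506]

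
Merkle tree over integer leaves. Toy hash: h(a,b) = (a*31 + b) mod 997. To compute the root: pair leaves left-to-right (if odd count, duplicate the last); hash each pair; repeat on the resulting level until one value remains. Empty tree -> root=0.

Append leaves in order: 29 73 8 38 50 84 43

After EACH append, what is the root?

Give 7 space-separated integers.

Answer: 29 972 478 508 149 240 979

Derivation:
After append 29 (leaves=[29]):
  L0: [29]
  root=29
After append 73 (leaves=[29, 73]):
  L0: [29, 73]
  L1: h(29,73)=(29*31+73)%997=972 -> [972]
  root=972
After append 8 (leaves=[29, 73, 8]):
  L0: [29, 73, 8]
  L1: h(29,73)=(29*31+73)%997=972 h(8,8)=(8*31+8)%997=256 -> [972, 256]
  L2: h(972,256)=(972*31+256)%997=478 -> [478]
  root=478
After append 38 (leaves=[29, 73, 8, 38]):
  L0: [29, 73, 8, 38]
  L1: h(29,73)=(29*31+73)%997=972 h(8,38)=(8*31+38)%997=286 -> [972, 286]
  L2: h(972,286)=(972*31+286)%997=508 -> [508]
  root=508
After append 50 (leaves=[29, 73, 8, 38, 50]):
  L0: [29, 73, 8, 38, 50]
  L1: h(29,73)=(29*31+73)%997=972 h(8,38)=(8*31+38)%997=286 h(50,50)=(50*31+50)%997=603 -> [972, 286, 603]
  L2: h(972,286)=(972*31+286)%997=508 h(603,603)=(603*31+603)%997=353 -> [508, 353]
  L3: h(508,353)=(508*31+353)%997=149 -> [149]
  root=149
After append 84 (leaves=[29, 73, 8, 38, 50, 84]):
  L0: [29, 73, 8, 38, 50, 84]
  L1: h(29,73)=(29*31+73)%997=972 h(8,38)=(8*31+38)%997=286 h(50,84)=(50*31+84)%997=637 -> [972, 286, 637]
  L2: h(972,286)=(972*31+286)%997=508 h(637,637)=(637*31+637)%997=444 -> [508, 444]
  L3: h(508,444)=(508*31+444)%997=240 -> [240]
  root=240
After append 43 (leaves=[29, 73, 8, 38, 50, 84, 43]):
  L0: [29, 73, 8, 38, 50, 84, 43]
  L1: h(29,73)=(29*31+73)%997=972 h(8,38)=(8*31+38)%997=286 h(50,84)=(50*31+84)%997=637 h(43,43)=(43*31+43)%997=379 -> [972, 286, 637, 379]
  L2: h(972,286)=(972*31+286)%997=508 h(637,379)=(637*31+379)%997=186 -> [508, 186]
  L3: h(508,186)=(508*31+186)%997=979 -> [979]
  root=979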